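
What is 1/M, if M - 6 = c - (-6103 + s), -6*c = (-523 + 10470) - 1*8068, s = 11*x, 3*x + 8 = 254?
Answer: 6/29363 ≈ 0.00020434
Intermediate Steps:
x = 82 (x = -8/3 + (⅓)*254 = -8/3 + 254/3 = 82)
s = 902 (s = 11*82 = 902)
c = -1879/6 (c = -((-523 + 10470) - 1*8068)/6 = -(9947 - 8068)/6 = -⅙*1879 = -1879/6 ≈ -313.17)
M = 29363/6 (M = 6 + (-1879/6 - (-6103 + 902)) = 6 + (-1879/6 - 1*(-5201)) = 6 + (-1879/6 + 5201) = 6 + 29327/6 = 29363/6 ≈ 4893.8)
1/M = 1/(29363/6) = 6/29363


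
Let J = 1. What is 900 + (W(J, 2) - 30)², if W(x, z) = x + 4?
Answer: 1525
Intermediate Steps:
W(x, z) = 4 + x
900 + (W(J, 2) - 30)² = 900 + ((4 + 1) - 30)² = 900 + (5 - 30)² = 900 + (-25)² = 900 + 625 = 1525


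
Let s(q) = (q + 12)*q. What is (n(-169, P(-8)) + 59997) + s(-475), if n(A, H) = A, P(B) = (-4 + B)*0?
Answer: 279753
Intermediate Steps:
P(B) = 0
s(q) = q*(12 + q) (s(q) = (12 + q)*q = q*(12 + q))
(n(-169, P(-8)) + 59997) + s(-475) = (-169 + 59997) - 475*(12 - 475) = 59828 - 475*(-463) = 59828 + 219925 = 279753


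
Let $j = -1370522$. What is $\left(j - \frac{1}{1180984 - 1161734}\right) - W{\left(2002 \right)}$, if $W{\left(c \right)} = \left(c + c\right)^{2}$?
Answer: $- \frac{334998856501}{19250} \approx -1.7403 \cdot 10^{7}$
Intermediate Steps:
$W{\left(c \right)} = 4 c^{2}$ ($W{\left(c \right)} = \left(2 c\right)^{2} = 4 c^{2}$)
$\left(j - \frac{1}{1180984 - 1161734}\right) - W{\left(2002 \right)} = \left(-1370522 - \frac{1}{1180984 - 1161734}\right) - 4 \cdot 2002^{2} = \left(-1370522 - \frac{1}{19250}\right) - 4 \cdot 4008004 = \left(-1370522 - \frac{1}{19250}\right) - 16032016 = - \frac{26382548501}{19250} - 16032016 = - \frac{334998856501}{19250}$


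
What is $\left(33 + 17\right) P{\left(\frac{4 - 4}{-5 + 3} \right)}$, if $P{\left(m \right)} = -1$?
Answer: $-50$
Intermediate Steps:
$\left(33 + 17\right) P{\left(\frac{4 - 4}{-5 + 3} \right)} = \left(33 + 17\right) \left(-1\right) = 50 \left(-1\right) = -50$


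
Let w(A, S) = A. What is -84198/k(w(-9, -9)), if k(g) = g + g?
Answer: 14033/3 ≈ 4677.7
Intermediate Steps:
k(g) = 2*g
-84198/k(w(-9, -9)) = -84198/(2*(-9)) = -84198/(-18) = -84198*(-1/18) = 14033/3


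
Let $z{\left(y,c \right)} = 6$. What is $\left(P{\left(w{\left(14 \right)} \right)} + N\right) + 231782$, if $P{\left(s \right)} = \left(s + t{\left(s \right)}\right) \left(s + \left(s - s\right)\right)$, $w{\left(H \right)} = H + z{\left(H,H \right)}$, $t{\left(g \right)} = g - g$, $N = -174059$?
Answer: $58123$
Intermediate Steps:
$t{\left(g \right)} = 0$
$w{\left(H \right)} = 6 + H$ ($w{\left(H \right)} = H + 6 = 6 + H$)
$P{\left(s \right)} = s^{2}$ ($P{\left(s \right)} = \left(s + 0\right) \left(s + \left(s - s\right)\right) = s \left(s + 0\right) = s s = s^{2}$)
$\left(P{\left(w{\left(14 \right)} \right)} + N\right) + 231782 = \left(\left(6 + 14\right)^{2} - 174059\right) + 231782 = \left(20^{2} - 174059\right) + 231782 = \left(400 - 174059\right) + 231782 = -173659 + 231782 = 58123$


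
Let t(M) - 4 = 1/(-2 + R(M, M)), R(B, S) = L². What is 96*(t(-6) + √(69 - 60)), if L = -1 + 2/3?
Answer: 10560/17 ≈ 621.18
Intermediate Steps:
L = -⅓ (L = -1 + 2*(⅓) = -1 + ⅔ = -⅓ ≈ -0.33333)
R(B, S) = ⅑ (R(B, S) = (-⅓)² = ⅑)
t(M) = 59/17 (t(M) = 4 + 1/(-2 + ⅑) = 4 + 1/(-17/9) = 4 - 9/17 = 59/17)
96*(t(-6) + √(69 - 60)) = 96*(59/17 + √(69 - 60)) = 96*(59/17 + √9) = 96*(59/17 + 3) = 96*(110/17) = 10560/17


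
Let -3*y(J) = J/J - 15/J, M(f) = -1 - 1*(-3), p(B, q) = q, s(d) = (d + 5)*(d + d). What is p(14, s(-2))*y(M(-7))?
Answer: -26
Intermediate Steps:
s(d) = 2*d*(5 + d) (s(d) = (5 + d)*(2*d) = 2*d*(5 + d))
M(f) = 2 (M(f) = -1 + 3 = 2)
y(J) = -1/3 + 5/J (y(J) = -(J/J - 15/J)/3 = -(1 - 15/J)/3 = -1/3 + 5/J)
p(14, s(-2))*y(M(-7)) = (2*(-2)*(5 - 2))*((1/3)*(15 - 1*2)/2) = (2*(-2)*3)*((1/3)*(1/2)*(15 - 2)) = -4*13/2 = -12*13/6 = -26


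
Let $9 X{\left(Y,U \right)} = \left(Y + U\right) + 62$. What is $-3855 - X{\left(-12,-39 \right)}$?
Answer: $- \frac{34706}{9} \approx -3856.2$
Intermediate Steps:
$X{\left(Y,U \right)} = \frac{62}{9} + \frac{U}{9} + \frac{Y}{9}$ ($X{\left(Y,U \right)} = \frac{\left(Y + U\right) + 62}{9} = \frac{\left(U + Y\right) + 62}{9} = \frac{62 + U + Y}{9} = \frac{62}{9} + \frac{U}{9} + \frac{Y}{9}$)
$-3855 - X{\left(-12,-39 \right)} = -3855 - \left(\frac{62}{9} + \frac{1}{9} \left(-39\right) + \frac{1}{9} \left(-12\right)\right) = -3855 - \left(\frac{62}{9} - \frac{13}{3} - \frac{4}{3}\right) = -3855 - \frac{11}{9} = - \frac{34706}{9}$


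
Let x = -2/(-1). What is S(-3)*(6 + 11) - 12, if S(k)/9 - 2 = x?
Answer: 600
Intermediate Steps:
x = 2 (x = -2*(-1) = 2)
S(k) = 36 (S(k) = 18 + 9*2 = 18 + 18 = 36)
S(-3)*(6 + 11) - 12 = 36*(6 + 11) - 12 = 36*17 - 12 = 612 - 12 = 600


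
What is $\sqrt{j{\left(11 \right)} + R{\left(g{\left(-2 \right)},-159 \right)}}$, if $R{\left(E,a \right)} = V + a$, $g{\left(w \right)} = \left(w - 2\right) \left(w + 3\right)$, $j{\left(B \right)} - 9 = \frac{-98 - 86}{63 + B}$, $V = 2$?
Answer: $\frac{8 i \sqrt{3219}}{37} \approx 12.267 i$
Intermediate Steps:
$j{\left(B \right)} = 9 - \frac{184}{63 + B}$ ($j{\left(B \right)} = 9 + \frac{-98 - 86}{63 + B} = 9 - \frac{184}{63 + B}$)
$g{\left(w \right)} = \left(-2 + w\right) \left(3 + w\right)$
$R{\left(E,a \right)} = 2 + a$
$\sqrt{j{\left(11 \right)} + R{\left(g{\left(-2 \right)},-159 \right)}} = \sqrt{\frac{383 + 9 \cdot 11}{63 + 11} + \left(2 - 159\right)} = \sqrt{\frac{383 + 99}{74} - 157} = \sqrt{\frac{1}{74} \cdot 482 - 157} = \sqrt{\frac{241}{37} - 157} = \sqrt{- \frac{5568}{37}} = \frac{8 i \sqrt{3219}}{37}$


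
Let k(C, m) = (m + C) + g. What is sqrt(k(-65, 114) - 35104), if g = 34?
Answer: I*sqrt(35021) ≈ 187.14*I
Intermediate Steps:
k(C, m) = 34 + C + m (k(C, m) = (m + C) + 34 = (C + m) + 34 = 34 + C + m)
sqrt(k(-65, 114) - 35104) = sqrt((34 - 65 + 114) - 35104) = sqrt(83 - 35104) = sqrt(-35021) = I*sqrt(35021)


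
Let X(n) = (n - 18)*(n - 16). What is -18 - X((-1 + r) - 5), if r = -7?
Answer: -917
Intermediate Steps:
X(n) = (-18 + n)*(-16 + n)
-18 - X((-1 + r) - 5) = -18 - (288 + ((-1 - 7) - 5)² - 34*((-1 - 7) - 5)) = -18 - (288 + (-8 - 5)² - 34*(-8 - 5)) = -18 - (288 + (-13)² - 34*(-13)) = -18 - (288 + 169 + 442) = -18 - 1*899 = -18 - 899 = -917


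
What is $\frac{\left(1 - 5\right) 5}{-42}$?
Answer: $\frac{10}{21} \approx 0.47619$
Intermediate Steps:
$\frac{\left(1 - 5\right) 5}{-42} = \left(-4\right) 5 \left(- \frac{1}{42}\right) = \left(-20\right) \left(- \frac{1}{42}\right) = \frac{10}{21}$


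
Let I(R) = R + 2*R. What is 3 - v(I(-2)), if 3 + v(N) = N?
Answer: 12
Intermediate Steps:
I(R) = 3*R
v(N) = -3 + N
3 - v(I(-2)) = 3 - (-3 + 3*(-2)) = 3 - (-3 - 6) = 3 - 1*(-9) = 3 + 9 = 12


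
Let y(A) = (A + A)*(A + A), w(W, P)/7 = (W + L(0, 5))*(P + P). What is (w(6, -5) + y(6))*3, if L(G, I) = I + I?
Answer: -2928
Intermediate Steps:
L(G, I) = 2*I
w(W, P) = 14*P*(10 + W) (w(W, P) = 7*((W + 2*5)*(P + P)) = 7*((W + 10)*(2*P)) = 7*((10 + W)*(2*P)) = 7*(2*P*(10 + W)) = 14*P*(10 + W))
y(A) = 4*A² (y(A) = (2*A)*(2*A) = 4*A²)
(w(6, -5) + y(6))*3 = (14*(-5)*(10 + 6) + 4*6²)*3 = (14*(-5)*16 + 4*36)*3 = (-1120 + 144)*3 = -976*3 = -2928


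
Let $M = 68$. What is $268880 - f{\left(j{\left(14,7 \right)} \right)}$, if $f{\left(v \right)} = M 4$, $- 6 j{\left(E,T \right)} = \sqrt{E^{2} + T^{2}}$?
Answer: $268608$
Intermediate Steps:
$j{\left(E,T \right)} = - \frac{\sqrt{E^{2} + T^{2}}}{6}$
$f{\left(v \right)} = 272$ ($f{\left(v \right)} = 68 \cdot 4 = 272$)
$268880 - f{\left(j{\left(14,7 \right)} \right)} = 268880 - 272 = 268608$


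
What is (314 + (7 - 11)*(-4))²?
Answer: 108900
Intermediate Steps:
(314 + (7 - 11)*(-4))² = (314 - 4*(-4))² = (314 + 16)² = 330² = 108900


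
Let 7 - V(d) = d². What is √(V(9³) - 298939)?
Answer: I*√830373 ≈ 911.25*I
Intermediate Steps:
V(d) = 7 - d²
√(V(9³) - 298939) = √((7 - (9³)²) - 298939) = √((7 - 1*729²) - 298939) = √((7 - 1*531441) - 298939) = √((7 - 531441) - 298939) = √(-531434 - 298939) = √(-830373) = I*√830373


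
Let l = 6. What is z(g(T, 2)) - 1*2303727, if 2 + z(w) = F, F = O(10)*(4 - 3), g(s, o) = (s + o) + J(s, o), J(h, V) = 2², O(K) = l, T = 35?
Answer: -2303723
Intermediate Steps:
O(K) = 6
J(h, V) = 4
g(s, o) = 4 + o + s (g(s, o) = (s + o) + 4 = (o + s) + 4 = 4 + o + s)
F = 6 (F = 6*(4 - 3) = 6*1 = 6)
z(w) = 4 (z(w) = -2 + 6 = 4)
z(g(T, 2)) - 1*2303727 = 4 - 1*2303727 = 4 - 2303727 = -2303723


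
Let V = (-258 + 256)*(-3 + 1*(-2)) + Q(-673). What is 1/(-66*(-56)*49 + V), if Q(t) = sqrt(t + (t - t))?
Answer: 181114/32802281669 - I*sqrt(673)/32802281669 ≈ 5.5214e-6 - 7.9087e-10*I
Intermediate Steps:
Q(t) = sqrt(t) (Q(t) = sqrt(t + 0) = sqrt(t))
V = 10 + I*sqrt(673) (V = (-258 + 256)*(-3 + 1*(-2)) + sqrt(-673) = -2*(-3 - 2) + I*sqrt(673) = -2*(-5) + I*sqrt(673) = 10 + I*sqrt(673) ≈ 10.0 + 25.942*I)
1/(-66*(-56)*49 + V) = 1/(-66*(-56)*49 + (10 + I*sqrt(673))) = 1/(3696*49 + (10 + I*sqrt(673))) = 1/(181104 + (10 + I*sqrt(673))) = 1/(181114 + I*sqrt(673))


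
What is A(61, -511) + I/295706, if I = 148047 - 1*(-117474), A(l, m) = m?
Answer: -150840245/295706 ≈ -510.10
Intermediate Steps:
I = 265521 (I = 148047 + 117474 = 265521)
A(61, -511) + I/295706 = -511 + 265521/295706 = -150840245/295706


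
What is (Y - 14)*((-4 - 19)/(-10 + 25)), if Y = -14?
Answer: 644/15 ≈ 42.933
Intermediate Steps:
(Y - 14)*((-4 - 19)/(-10 + 25)) = (-14 - 14)*((-4 - 19)/(-10 + 25)) = -(-644)/15 = -28*(-23/15) = 644/15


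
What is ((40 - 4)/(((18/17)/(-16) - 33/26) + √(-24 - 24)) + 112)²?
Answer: 256*(-2398153549*I + 414150464*√3)/(-48155077*I + 11131328*√3) ≈ 12304.0 - 1112.6*I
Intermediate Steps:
((40 - 4)/(((18/17)/(-16) - 33/26) + √(-24 - 24)) + 112)² = (36/(((18*(1/17))*(-1/16) - 33*1/26) + √(-48)) + 112)² = (36/(((18/17)*(-1/16) - 33/26) + 4*I*√3) + 112)² = (36/((-9/136 - 33/26) + 4*I*√3) + 112)² = (36/(-2361/1768 + 4*I*√3) + 112)² = (112 + 36/(-2361/1768 + 4*I*√3))²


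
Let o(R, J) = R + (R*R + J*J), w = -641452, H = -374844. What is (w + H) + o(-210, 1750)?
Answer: 2090094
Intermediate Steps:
o(R, J) = R + J² + R² (o(R, J) = R + (R² + J²) = R + (J² + R²) = R + J² + R²)
(w + H) + o(-210, 1750) = (-641452 - 374844) + (-210 + 1750² + (-210)²) = -1016296 + (-210 + 3062500 + 44100) = -1016296 + 3106390 = 2090094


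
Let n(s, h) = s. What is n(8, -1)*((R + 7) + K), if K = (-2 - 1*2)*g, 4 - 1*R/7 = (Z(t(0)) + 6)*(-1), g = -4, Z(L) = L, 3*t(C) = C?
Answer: 744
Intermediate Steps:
t(C) = C/3
R = 70 (R = 28 - 7*((⅓)*0 + 6)*(-1) = 28 - 7*(0 + 6)*(-1) = 28 - 42*(-1) = 28 - 7*(-6) = 28 + 42 = 70)
K = 16 (K = (-2 - 1*2)*(-4) = (-2 - 2)*(-4) = -4*(-4) = 16)
n(8, -1)*((R + 7) + K) = 8*((70 + 7) + 16) = 8*(77 + 16) = 8*93 = 744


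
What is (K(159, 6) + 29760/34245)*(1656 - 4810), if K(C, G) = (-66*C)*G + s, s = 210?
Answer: 451859065292/2283 ≈ 1.9792e+8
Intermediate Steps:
K(C, G) = 210 - 66*C*G (K(C, G) = (-66*C)*G + 210 = -66*C*G + 210 = 210 - 66*C*G)
(K(159, 6) + 29760/34245)*(1656 - 4810) = ((210 - 66*159*6) + 29760/34245)*(1656 - 4810) = ((210 - 62964) + 29760*(1/34245))*(-3154) = (-62754 + 1984/2283)*(-3154) = -143265398/2283*(-3154) = 451859065292/2283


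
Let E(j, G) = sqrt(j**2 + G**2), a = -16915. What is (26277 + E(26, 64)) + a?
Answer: 9362 + 2*sqrt(1193) ≈ 9431.1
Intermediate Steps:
E(j, G) = sqrt(G**2 + j**2)
(26277 + E(26, 64)) + a = (26277 + sqrt(64**2 + 26**2)) - 16915 = (26277 + sqrt(4096 + 676)) - 16915 = (26277 + sqrt(4772)) - 16915 = (26277 + 2*sqrt(1193)) - 16915 = 9362 + 2*sqrt(1193)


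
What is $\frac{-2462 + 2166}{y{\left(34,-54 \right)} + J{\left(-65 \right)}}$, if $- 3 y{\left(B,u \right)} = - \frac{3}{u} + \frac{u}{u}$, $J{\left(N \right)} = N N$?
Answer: $- \frac{15984}{228131} \approx -0.070065$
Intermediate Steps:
$J{\left(N \right)} = N^{2}$
$y{\left(B,u \right)} = - \frac{1}{3} + \frac{1}{u}$ ($y{\left(B,u \right)} = - \frac{- \frac{3}{u} + \frac{u}{u}}{3} = - \frac{- \frac{3}{u} + 1}{3} = - \frac{1 - \frac{3}{u}}{3} = - \frac{1}{3} + \frac{1}{u}$)
$\frac{-2462 + 2166}{y{\left(34,-54 \right)} + J{\left(-65 \right)}} = \frac{-2462 + 2166}{\frac{3 - -54}{3 \left(-54\right)} + \left(-65\right)^{2}} = - \frac{296}{\frac{1}{3} \left(- \frac{1}{54}\right) \left(3 + 54\right) + 4225} = - \frac{296}{\frac{1}{3} \left(- \frac{1}{54}\right) 57 + 4225} = - \frac{296}{- \frac{19}{54} + 4225} = - \frac{296}{\frac{228131}{54}} = \left(-296\right) \frac{54}{228131} = - \frac{15984}{228131}$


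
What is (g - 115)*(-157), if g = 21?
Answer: 14758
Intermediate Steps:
(g - 115)*(-157) = (21 - 115)*(-157) = -94*(-157) = 14758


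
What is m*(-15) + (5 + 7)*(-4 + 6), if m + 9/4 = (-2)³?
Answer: 711/4 ≈ 177.75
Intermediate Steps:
m = -41/4 (m = -9/4 + (-2)³ = -9/4 - 8 = -41/4 ≈ -10.250)
m*(-15) + (5 + 7)*(-4 + 6) = -41/4*(-15) + (5 + 7)*(-4 + 6) = 615/4 + 12*2 = 615/4 + 24 = 711/4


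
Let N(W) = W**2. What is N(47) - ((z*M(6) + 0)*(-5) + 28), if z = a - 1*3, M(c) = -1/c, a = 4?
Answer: 13081/6 ≈ 2180.2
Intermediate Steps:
z = 1 (z = 4 - 1*3 = 4 - 3 = 1)
N(47) - ((z*M(6) + 0)*(-5) + 28) = 47**2 - ((1*(-1/6) + 0)*(-5) + 28) = 2209 - ((1*(-1*1/6) + 0)*(-5) + 28) = 2209 - ((1*(-1/6) + 0)*(-5) + 28) = 2209 - ((-1/6 + 0)*(-5) + 28) = 2209 - (-1/6*(-5) + 28) = 2209 - (5/6 + 28) = 2209 - 1*173/6 = 2209 - 173/6 = 13081/6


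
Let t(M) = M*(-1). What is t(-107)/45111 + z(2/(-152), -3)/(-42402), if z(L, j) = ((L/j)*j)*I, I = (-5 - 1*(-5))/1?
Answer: 107/45111 ≈ 0.0023719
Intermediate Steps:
t(M) = -M
I = 0 (I = (-5 + 5)*1 = 0*1 = 0)
z(L, j) = 0 (z(L, j) = ((L/j)*j)*0 = L*0 = 0)
t(-107)/45111 + z(2/(-152), -3)/(-42402) = -1*(-107)/45111 + 0/(-42402) = 107*(1/45111) + 0*(-1/42402) = 107/45111 + 0 = 107/45111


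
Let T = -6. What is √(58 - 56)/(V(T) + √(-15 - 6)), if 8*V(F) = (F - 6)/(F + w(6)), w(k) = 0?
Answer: -4*I*√2/(-I + 4*√21) ≈ 0.016786 - 0.30769*I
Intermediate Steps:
V(F) = (-6 + F)/(8*F) (V(F) = ((F - 6)/(F + 0))/8 = ((-6 + F)/F)/8 = (-6 + F)/(8*F))
√(58 - 56)/(V(T) + √(-15 - 6)) = √(58 - 56)/((⅛)*(-6 - 6)/(-6) + √(-15 - 6)) = √2/((⅛)*(-⅙)*(-12) + √(-21)) = √2/(¼ + I*√21)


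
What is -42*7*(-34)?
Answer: 9996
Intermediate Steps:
-42*7*(-34) = -294*(-34) = 9996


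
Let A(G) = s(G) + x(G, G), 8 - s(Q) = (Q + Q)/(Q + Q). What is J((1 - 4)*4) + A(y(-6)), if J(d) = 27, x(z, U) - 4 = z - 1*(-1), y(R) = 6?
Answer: 45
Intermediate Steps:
x(z, U) = 5 + z (x(z, U) = 4 + (z - 1*(-1)) = 4 + (z + 1) = 4 + (1 + z) = 5 + z)
s(Q) = 7 (s(Q) = 8 - (Q + Q)/(Q + Q) = 8 - 2*Q/(2*Q) = 8 - 2*Q*1/(2*Q) = 8 - 1*1 = 8 - 1 = 7)
A(G) = 12 + G (A(G) = 7 + (5 + G) = 12 + G)
J((1 - 4)*4) + A(y(-6)) = 27 + (12 + 6) = 27 + 18 = 45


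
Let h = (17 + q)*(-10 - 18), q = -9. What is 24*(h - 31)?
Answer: -6120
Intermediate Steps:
h = -224 (h = (17 - 9)*(-10 - 18) = 8*(-28) = -224)
24*(h - 31) = 24*(-224 - 31) = 24*(-255) = -6120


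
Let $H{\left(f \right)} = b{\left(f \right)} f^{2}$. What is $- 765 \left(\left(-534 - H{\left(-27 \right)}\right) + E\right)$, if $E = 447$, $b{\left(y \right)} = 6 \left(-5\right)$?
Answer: $-16663995$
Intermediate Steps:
$b{\left(y \right)} = -30$
$H{\left(f \right)} = - 30 f^{2}$
$- 765 \left(\left(-534 - H{\left(-27 \right)}\right) + E\right) = - 765 \left(\left(-534 - - 30 \left(-27\right)^{2}\right) + 447\right) = - 765 \left(\left(-534 - \left(-30\right) 729\right) + 447\right) = - 765 \left(\left(-534 - -21870\right) + 447\right) = - 765 \left(\left(-534 + 21870\right) + 447\right) = - 765 \left(21336 + 447\right) = \left(-765\right) 21783 = -16663995$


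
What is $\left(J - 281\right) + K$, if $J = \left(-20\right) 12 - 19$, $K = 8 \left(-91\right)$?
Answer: $-1268$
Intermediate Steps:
$K = -728$
$J = -259$ ($J = -240 - 19 = -259$)
$\left(J - 281\right) + K = \left(-259 - 281\right) - 728 = -540 - 728 = -1268$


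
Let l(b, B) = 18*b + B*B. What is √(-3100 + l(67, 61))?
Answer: 3*√203 ≈ 42.743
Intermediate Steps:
l(b, B) = B² + 18*b (l(b, B) = 18*b + B² = B² + 18*b)
√(-3100 + l(67, 61)) = √(-3100 + (61² + 18*67)) = √(-3100 + (3721 + 1206)) = √(-3100 + 4927) = √1827 = 3*√203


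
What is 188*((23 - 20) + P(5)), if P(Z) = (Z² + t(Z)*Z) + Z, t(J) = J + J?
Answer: 15604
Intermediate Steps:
t(J) = 2*J
P(Z) = Z + 3*Z² (P(Z) = (Z² + (2*Z)*Z) + Z = (Z² + 2*Z²) + Z = 3*Z² + Z = Z + 3*Z²)
188*((23 - 20) + P(5)) = 188*((23 - 20) + 5*(1 + 3*5)) = 188*(3 + 5*(1 + 15)) = 188*(3 + 5*16) = 188*(3 + 80) = 188*83 = 15604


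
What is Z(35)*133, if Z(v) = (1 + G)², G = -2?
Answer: 133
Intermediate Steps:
Z(v) = 1 (Z(v) = (1 - 2)² = (-1)² = 1)
Z(35)*133 = 1*133 = 133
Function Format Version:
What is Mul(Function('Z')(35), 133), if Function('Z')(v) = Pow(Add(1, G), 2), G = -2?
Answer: 133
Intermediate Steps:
Function('Z')(v) = 1 (Function('Z')(v) = Pow(Add(1, -2), 2) = Pow(-1, 2) = 1)
Mul(Function('Z')(35), 133) = Mul(1, 133) = 133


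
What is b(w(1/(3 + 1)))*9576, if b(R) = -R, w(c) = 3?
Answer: -28728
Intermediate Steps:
b(w(1/(3 + 1)))*9576 = -1*3*9576 = -3*9576 = -28728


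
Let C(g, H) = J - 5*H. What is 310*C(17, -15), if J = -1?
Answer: 22940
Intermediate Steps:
C(g, H) = -1 - 5*H
310*C(17, -15) = 310*(-1 - 5*(-15)) = 310*(-1 + 75) = 310*74 = 22940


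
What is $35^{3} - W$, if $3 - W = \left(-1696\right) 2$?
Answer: $39480$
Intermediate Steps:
$W = 3395$ ($W = 3 - \left(-1696\right) 2 = 3 - -3392 = 3 + 3392 = 3395$)
$35^{3} - W = 35^{3} - 3395 = 42875 - 3395 = 39480$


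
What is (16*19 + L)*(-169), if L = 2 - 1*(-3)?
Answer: -52221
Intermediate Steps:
L = 5 (L = 2 + 3 = 5)
(16*19 + L)*(-169) = (16*19 + 5)*(-169) = (304 + 5)*(-169) = 309*(-169) = -52221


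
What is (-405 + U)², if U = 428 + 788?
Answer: 657721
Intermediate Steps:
U = 1216
(-405 + U)² = (-405 + 1216)² = 811² = 657721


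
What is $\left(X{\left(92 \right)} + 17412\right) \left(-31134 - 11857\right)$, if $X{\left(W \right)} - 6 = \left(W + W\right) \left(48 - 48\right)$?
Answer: $-748817238$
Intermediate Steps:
$X{\left(W \right)} = 6$ ($X{\left(W \right)} = 6 + \left(W + W\right) \left(48 - 48\right) = 6 + 2 W 0 = 6 + 0 = 6$)
$\left(X{\left(92 \right)} + 17412\right) \left(-31134 - 11857\right) = \left(6 + 17412\right) \left(-31134 - 11857\right) = 17418 \left(-42991\right) = -748817238$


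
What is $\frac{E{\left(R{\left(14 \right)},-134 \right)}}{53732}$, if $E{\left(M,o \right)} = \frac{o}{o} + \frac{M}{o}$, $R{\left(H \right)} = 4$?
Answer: $\frac{65}{3600044} \approx 1.8055 \cdot 10^{-5}$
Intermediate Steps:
$E{\left(M,o \right)} = 1 + \frac{M}{o}$
$\frac{E{\left(R{\left(14 \right)},-134 \right)}}{53732} = \frac{\frac{1}{-134} \left(4 - 134\right)}{53732} = \left(- \frac{1}{134}\right) \left(-130\right) \frac{1}{53732} = \frac{65}{67} \cdot \frac{1}{53732} = \frac{65}{3600044}$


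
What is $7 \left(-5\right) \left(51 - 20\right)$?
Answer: $-1085$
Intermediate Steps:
$7 \left(-5\right) \left(51 - 20\right) = \left(-35\right) 31 = -1085$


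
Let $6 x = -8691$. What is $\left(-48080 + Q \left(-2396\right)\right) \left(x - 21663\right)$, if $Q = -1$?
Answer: $1055825766$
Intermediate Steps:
$x = - \frac{2897}{2}$ ($x = \frac{1}{6} \left(-8691\right) = - \frac{2897}{2} \approx -1448.5$)
$\left(-48080 + Q \left(-2396\right)\right) \left(x - 21663\right) = \left(-48080 - -2396\right) \left(- \frac{2897}{2} - 21663\right) = \left(-48080 + 2396\right) \left(- \frac{46223}{2}\right) = \left(-45684\right) \left(- \frac{46223}{2}\right) = 1055825766$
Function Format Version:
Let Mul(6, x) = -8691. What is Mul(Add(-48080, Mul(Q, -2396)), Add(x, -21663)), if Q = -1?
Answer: 1055825766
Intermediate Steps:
x = Rational(-2897, 2) (x = Mul(Rational(1, 6), -8691) = Rational(-2897, 2) ≈ -1448.5)
Mul(Add(-48080, Mul(Q, -2396)), Add(x, -21663)) = Mul(Add(-48080, Mul(-1, -2396)), Add(Rational(-2897, 2), -21663)) = Mul(Add(-48080, 2396), Rational(-46223, 2)) = Mul(-45684, Rational(-46223, 2)) = 1055825766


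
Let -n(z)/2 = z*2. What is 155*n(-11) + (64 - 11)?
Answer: 6873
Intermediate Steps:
n(z) = -4*z (n(z) = -2*z*2 = -4*z)
155*n(-11) + (64 - 11) = 155*(-4*(-11)) + (64 - 11) = 155*44 + 53 = 6820 + 53 = 6873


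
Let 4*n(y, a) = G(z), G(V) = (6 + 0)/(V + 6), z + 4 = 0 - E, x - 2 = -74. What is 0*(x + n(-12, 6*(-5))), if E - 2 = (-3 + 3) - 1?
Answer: 0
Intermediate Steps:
x = -72 (x = 2 - 74 = -72)
E = 1 (E = 2 + ((-3 + 3) - 1) = 2 + (0 - 1) = 2 - 1 = 1)
z = -5 (z = -4 + (0 - 1*1) = -4 + (0 - 1) = -4 - 1 = -5)
G(V) = 6/(6 + V)
n(y, a) = 3/2 (n(y, a) = (6/(6 - 5))/4 = (6/1)/4 = (6*1)/4 = (¼)*6 = 3/2)
0*(x + n(-12, 6*(-5))) = 0*(-72 + 3/2) = 0*(-141/2) = 0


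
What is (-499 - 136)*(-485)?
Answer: 307975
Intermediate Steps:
(-499 - 136)*(-485) = -635*(-485) = 307975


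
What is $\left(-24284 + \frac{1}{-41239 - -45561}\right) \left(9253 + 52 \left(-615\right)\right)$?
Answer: $\frac{2385322443969}{4322} \approx 5.519 \cdot 10^{8}$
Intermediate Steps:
$\left(-24284 + \frac{1}{-41239 - -45561}\right) \left(9253 + 52 \left(-615\right)\right) = \left(-24284 + \frac{1}{-41239 + 45561}\right) \left(9253 - 31980\right) = \left(-24284 + \frac{1}{4322}\right) \left(-22727\right) = \left(- \frac{104955447}{4322}\right) \left(-22727\right) = \frac{2385322443969}{4322}$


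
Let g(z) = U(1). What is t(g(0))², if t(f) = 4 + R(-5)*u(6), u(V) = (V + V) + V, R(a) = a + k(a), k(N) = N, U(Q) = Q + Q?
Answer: 30976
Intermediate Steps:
U(Q) = 2*Q
g(z) = 2 (g(z) = 2*1 = 2)
R(a) = 2*a (R(a) = a + a = 2*a)
u(V) = 3*V (u(V) = 2*V + V = 3*V)
t(f) = -176 (t(f) = 4 + (2*(-5))*(3*6) = 4 - 10*18 = 4 - 180 = -176)
t(g(0))² = (-176)² = 30976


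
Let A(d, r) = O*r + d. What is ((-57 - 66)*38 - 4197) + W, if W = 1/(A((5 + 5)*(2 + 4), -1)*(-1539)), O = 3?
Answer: -778190734/87723 ≈ -8871.0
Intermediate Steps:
A(d, r) = d + 3*r (A(d, r) = 3*r + d = d + 3*r)
W = -1/87723 (W = 1/(((5 + 5)*(2 + 4) + 3*(-1))*(-1539)) = 1/((10*6 - 3)*(-1539)) = 1/((60 - 3)*(-1539)) = 1/(57*(-1539)) = 1/(-87723) = -1/87723 ≈ -1.1400e-5)
((-57 - 66)*38 - 4197) + W = ((-57 - 66)*38 - 4197) - 1/87723 = (-123*38 - 4197) - 1/87723 = (-4674 - 4197) - 1/87723 = -8871 - 1/87723 = -778190734/87723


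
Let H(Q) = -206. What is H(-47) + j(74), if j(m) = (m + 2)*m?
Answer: 5418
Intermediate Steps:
j(m) = m*(2 + m) (j(m) = (2 + m)*m = m*(2 + m))
H(-47) + j(74) = -206 + 74*(2 + 74) = -206 + 74*76 = -206 + 5624 = 5418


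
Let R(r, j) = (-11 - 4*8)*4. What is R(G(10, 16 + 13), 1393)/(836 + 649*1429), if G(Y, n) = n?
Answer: -172/928257 ≈ -0.00018529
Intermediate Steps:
R(r, j) = -172 (R(r, j) = (-11 - 32)*4 = -43*4 = -172)
R(G(10, 16 + 13), 1393)/(836 + 649*1429) = -172/(836 + 649*1429) = -172/(836 + 927421) = -172/928257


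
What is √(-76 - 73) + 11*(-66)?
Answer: -726 + I*√149 ≈ -726.0 + 12.207*I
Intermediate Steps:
√(-76 - 73) + 11*(-66) = √(-149) - 726 = I*√149 - 726 = -726 + I*√149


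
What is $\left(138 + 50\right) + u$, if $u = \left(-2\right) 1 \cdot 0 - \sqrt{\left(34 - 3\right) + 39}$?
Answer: $188 - \sqrt{70} \approx 179.63$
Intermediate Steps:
$u = - \sqrt{70}$ ($u = \left(-2\right) 0 - \sqrt{\left(34 - 3\right) + 39} = 0 - \sqrt{31 + 39} = 0 - \sqrt{70} = - \sqrt{70} \approx -8.3666$)
$\left(138 + 50\right) + u = \left(138 + 50\right) - \sqrt{70} = 188 - \sqrt{70}$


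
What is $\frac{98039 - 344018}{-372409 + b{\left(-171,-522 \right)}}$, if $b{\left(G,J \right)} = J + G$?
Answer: $\frac{245979}{373102} \approx 0.65928$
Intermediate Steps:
$b{\left(G,J \right)} = G + J$
$\frac{98039 - 344018}{-372409 + b{\left(-171,-522 \right)}} = \frac{98039 - 344018}{-372409 - 693} = - \frac{245979}{-372409 - 693} = - \frac{245979}{-373102} = \left(-245979\right) \left(- \frac{1}{373102}\right) = \frac{245979}{373102}$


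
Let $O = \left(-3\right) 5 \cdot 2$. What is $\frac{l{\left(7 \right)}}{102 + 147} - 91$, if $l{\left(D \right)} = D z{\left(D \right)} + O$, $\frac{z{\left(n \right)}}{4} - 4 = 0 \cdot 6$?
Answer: $- \frac{22577}{249} \approx -90.671$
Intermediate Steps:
$O = -30$ ($O = \left(-15\right) 2 = -30$)
$z{\left(n \right)} = 16$ ($z{\left(n \right)} = 16 + 4 \cdot 0 \cdot 6 = 16 + 4 \cdot 0 = 16 + 0 = 16$)
$l{\left(D \right)} = -30 + 16 D$ ($l{\left(D \right)} = D 16 - 30 = 16 D - 30 = -30 + 16 D$)
$\frac{l{\left(7 \right)}}{102 + 147} - 91 = \frac{-30 + 16 \cdot 7}{102 + 147} - 91 = \frac{-30 + 112}{249} - 91 = 82 \cdot \frac{1}{249} - 91 = \frac{82}{249} - 91 = - \frac{22577}{249}$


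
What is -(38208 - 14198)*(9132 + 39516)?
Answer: -1168038480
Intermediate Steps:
-(38208 - 14198)*(9132 + 39516) = -24010*48648 = -1*1168038480 = -1168038480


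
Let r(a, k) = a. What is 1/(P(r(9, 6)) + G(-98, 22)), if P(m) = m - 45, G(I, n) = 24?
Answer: -1/12 ≈ -0.083333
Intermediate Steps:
P(m) = -45 + m
1/(P(r(9, 6)) + G(-98, 22)) = 1/((-45 + 9) + 24) = 1/(-36 + 24) = 1/(-12) = -1/12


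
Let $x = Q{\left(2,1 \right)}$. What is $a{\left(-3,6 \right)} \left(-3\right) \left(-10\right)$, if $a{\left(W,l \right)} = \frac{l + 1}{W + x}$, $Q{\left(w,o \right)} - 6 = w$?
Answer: $42$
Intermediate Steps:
$Q{\left(w,o \right)} = 6 + w$
$x = 8$ ($x = 6 + 2 = 8$)
$a{\left(W,l \right)} = \frac{1 + l}{8 + W}$ ($a{\left(W,l \right)} = \frac{l + 1}{W + 8} = \frac{1 + l}{8 + W}$)
$a{\left(-3,6 \right)} \left(-3\right) \left(-10\right) = \frac{1 + 6}{8 - 3} \left(-3\right) \left(-10\right) = \frac{1}{5} \cdot 7 \left(-3\right) \left(-10\right) = \frac{7}{5} \left(-3\right) \left(-10\right) = \left(- \frac{21}{5}\right) \left(-10\right) = 42$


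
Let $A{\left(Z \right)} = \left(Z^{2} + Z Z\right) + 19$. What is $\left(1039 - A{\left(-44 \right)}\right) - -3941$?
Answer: $1089$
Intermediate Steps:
$A{\left(Z \right)} = 19 + 2 Z^{2}$ ($A{\left(Z \right)} = \left(Z^{2} + Z^{2}\right) + 19 = 2 Z^{2} + 19 = 19 + 2 Z^{2}$)
$\left(1039 - A{\left(-44 \right)}\right) - -3941 = \left(1039 - \left(19 + 2 \left(-44\right)^{2}\right)\right) - -3941 = \left(1039 - \left(19 + 2 \cdot 1936\right)\right) + 3941 = \left(1039 - \left(19 + 3872\right)\right) + 3941 = \left(1039 - 3891\right) + 3941 = -2852 + 3941 = 1089$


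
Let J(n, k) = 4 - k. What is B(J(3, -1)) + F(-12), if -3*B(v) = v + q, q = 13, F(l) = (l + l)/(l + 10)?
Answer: 6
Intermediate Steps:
F(l) = 2*l/(10 + l) (F(l) = (2*l)/(10 + l) = 2*l/(10 + l))
B(v) = -13/3 - v/3 (B(v) = -(v + 13)/3 = -(13 + v)/3 = -13/3 - v/3)
B(J(3, -1)) + F(-12) = (-13/3 - (4 - 1*(-1))/3) + 2*(-12)/(10 - 12) = (-13/3 - (4 + 1)/3) + 2*(-12)/(-2) = (-13/3 - ⅓*5) + 2*(-12)*(-½) = (-13/3 - 5/3) + 12 = -6 + 12 = 6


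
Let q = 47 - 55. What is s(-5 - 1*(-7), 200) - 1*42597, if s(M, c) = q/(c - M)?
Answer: -4217107/99 ≈ -42597.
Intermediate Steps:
q = -8
s(M, c) = -8/(c - M)
s(-5 - 1*(-7), 200) - 1*42597 = 8/((-5 - 1*(-7)) - 1*200) - 1*42597 = 8/((-5 + 7) - 200) - 42597 = 8/(2 - 200) - 42597 = 8/(-198) - 42597 = 8*(-1/198) - 42597 = -4/99 - 42597 = -4217107/99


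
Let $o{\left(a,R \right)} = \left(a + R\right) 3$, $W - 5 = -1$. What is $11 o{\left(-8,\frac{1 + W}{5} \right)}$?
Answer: $-231$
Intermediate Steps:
$W = 4$ ($W = 5 - 1 = 4$)
$o{\left(a,R \right)} = 3 R + 3 a$ ($o{\left(a,R \right)} = \left(R + a\right) 3 = 3 R + 3 a$)
$11 o{\left(-8,\frac{1 + W}{5} \right)} = 11 \left(3 \frac{1 + 4}{5} + 3 \left(-8\right)\right) = 11 \left(3 \cdot \frac{1}{5} \cdot 5 - 24\right) = 11 \left(3 \cdot 1 - 24\right) = 11 \left(3 - 24\right) = 11 \left(-21\right) = -231$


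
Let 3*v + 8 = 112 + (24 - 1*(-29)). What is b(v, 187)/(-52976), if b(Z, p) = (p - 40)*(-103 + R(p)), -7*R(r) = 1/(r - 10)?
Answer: 63809/223256 ≈ 0.28581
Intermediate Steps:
R(r) = -1/(7*(-10 + r)) (R(r) = -1/(7*(r - 10)) = -1/(7*(-10 + r)))
v = 157/3 (v = -8/3 + (112 + (24 - 1*(-29)))/3 = -8/3 + (112 + (24 + 29))/3 = -8/3 + (112 + 53)/3 = -8/3 + (1/3)*165 = -8/3 + 55 = 157/3 ≈ 52.333)
b(Z, p) = (-103 - 1/(-70 + 7*p))*(-40 + p) (b(Z, p) = (p - 40)*(-103 - 1/(-70 + 7*p)) = (-40 + p)*(-103 - 1/(-70 + 7*p)) = (-103 - 1/(-70 + 7*p))*(-40 + p))
b(v, 187)/(-52976) = ((-288360 - 721*187**2 + 36049*187)/(7*(-10 + 187)))/(-52976) = ((1/7)*(-288360 - 721*34969 + 6741163)/177)*(-1/52976) = ((1/7)*(1/177)*(-288360 - 25212649 + 6741163))*(-1/52976) = ((1/7)*(1/177)*(-18759846))*(-1/52976) = -893326/59*(-1/52976) = 63809/223256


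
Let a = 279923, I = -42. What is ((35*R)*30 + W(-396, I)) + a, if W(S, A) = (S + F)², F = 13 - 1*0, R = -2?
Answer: 424512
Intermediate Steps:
F = 13 (F = 13 + 0 = 13)
W(S, A) = (13 + S)² (W(S, A) = (S + 13)² = (13 + S)²)
((35*R)*30 + W(-396, I)) + a = ((35*(-2))*30 + (13 - 396)²) + 279923 = (-70*30 + (-383)²) + 279923 = (-2100 + 146689) + 279923 = 144589 + 279923 = 424512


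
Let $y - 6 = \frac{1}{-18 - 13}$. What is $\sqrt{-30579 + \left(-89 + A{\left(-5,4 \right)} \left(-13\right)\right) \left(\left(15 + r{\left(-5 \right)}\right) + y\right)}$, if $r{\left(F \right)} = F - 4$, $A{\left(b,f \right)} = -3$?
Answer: $\frac{i \sqrt{29961469}}{31} \approx 176.57 i$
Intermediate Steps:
$r{\left(F \right)} = -4 + F$
$y = \frac{185}{31}$ ($y = 6 + \frac{1}{-18 - 13} = 6 + \frac{1}{-31} = 6 - \frac{1}{31} = \frac{185}{31} \approx 5.9677$)
$\sqrt{-30579 + \left(-89 + A{\left(-5,4 \right)} \left(-13\right)\right) \left(\left(15 + r{\left(-5 \right)}\right) + y\right)} = \sqrt{-30579 + \left(-89 - -39\right) \left(\left(15 - 9\right) + \frac{185}{31}\right)} = \sqrt{-30579 + \left(-89 + 39\right) \left(\left(15 - 9\right) + \frac{185}{31}\right)} = \sqrt{-30579 - 50 \left(6 + \frac{185}{31}\right)} = \sqrt{-30579 - \frac{18550}{31}} = \sqrt{- \frac{966499}{31}} = \frac{i \sqrt{29961469}}{31}$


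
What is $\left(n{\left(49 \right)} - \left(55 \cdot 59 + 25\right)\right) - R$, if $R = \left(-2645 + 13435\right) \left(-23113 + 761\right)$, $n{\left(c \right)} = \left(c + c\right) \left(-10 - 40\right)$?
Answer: $241169910$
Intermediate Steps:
$n{\left(c \right)} = - 100 c$ ($n{\left(c \right)} = 2 c \left(-50\right) = - 100 c$)
$R = -241178080$ ($R = 10790 \left(-22352\right) = -241178080$)
$\left(n{\left(49 \right)} - \left(55 \cdot 59 + 25\right)\right) - R = \left(\left(-100\right) 49 - \left(55 \cdot 59 + 25\right)\right) - -241178080 = \left(-4900 - \left(3245 + 25\right)\right) + 241178080 = \left(-4900 - 3270\right) + 241178080 = -8170 + 241178080 = 241169910$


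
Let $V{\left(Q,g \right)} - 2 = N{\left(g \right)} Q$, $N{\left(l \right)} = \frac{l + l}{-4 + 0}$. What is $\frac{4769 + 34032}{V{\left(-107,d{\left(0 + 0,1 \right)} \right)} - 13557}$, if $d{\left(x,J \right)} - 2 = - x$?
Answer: $- \frac{38801}{13448} \approx -2.8853$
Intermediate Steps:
$N{\left(l \right)} = - \frac{l}{2}$ ($N{\left(l \right)} = \frac{2 l}{-4} = 2 l \left(- \frac{1}{4}\right) = - \frac{l}{2}$)
$d{\left(x,J \right)} = 2 - x$
$V{\left(Q,g \right)} = 2 - \frac{Q g}{2}$ ($V{\left(Q,g \right)} = 2 + - \frac{g}{2} Q = 2 - \frac{Q g}{2}$)
$\frac{4769 + 34032}{V{\left(-107,d{\left(0 + 0,1 \right)} \right)} - 13557} = \frac{4769 + 34032}{\left(2 - - \frac{107 \left(2 - \left(0 + 0\right)\right)}{2}\right) - 13557} = \frac{38801}{\left(2 - - \frac{107 \left(2 - 0\right)}{2}\right) - 13557} = \frac{38801}{\left(2 - - \frac{107 \left(2 + 0\right)}{2}\right) - 13557} = \frac{38801}{\left(2 - \left(- \frac{107}{2}\right) 2\right) - 13557} = \frac{38801}{\left(2 + 107\right) - 13557} = \frac{38801}{109 - 13557} = \frac{38801}{-13448} = 38801 \left(- \frac{1}{13448}\right) = - \frac{38801}{13448}$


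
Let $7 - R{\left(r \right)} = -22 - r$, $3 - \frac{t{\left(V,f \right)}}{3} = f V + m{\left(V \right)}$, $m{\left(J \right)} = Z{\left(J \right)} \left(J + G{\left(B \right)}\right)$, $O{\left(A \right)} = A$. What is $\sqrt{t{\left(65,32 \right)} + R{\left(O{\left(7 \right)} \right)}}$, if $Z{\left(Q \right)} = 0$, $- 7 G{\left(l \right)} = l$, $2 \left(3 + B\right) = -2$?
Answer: $i \sqrt{6195} \approx 78.708 i$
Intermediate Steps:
$B = -4$ ($B = -3 + \frac{1}{2} \left(-2\right) = -3 - 1 = -4$)
$G{\left(l \right)} = - \frac{l}{7}$
$m{\left(J \right)} = 0$ ($m{\left(J \right)} = 0 \left(J - - \frac{4}{7}\right) = 0 \left(J + \frac{4}{7}\right) = 0 \left(\frac{4}{7} + J\right) = 0$)
$t{\left(V,f \right)} = 9 - 3 V f$ ($t{\left(V,f \right)} = 9 - 3 \left(f V + 0\right) = 9 - 3 \left(V f + 0\right) = 9 - 3 V f$)
$R{\left(r \right)} = 29 + r$ ($R{\left(r \right)} = 7 - \left(-22 - r\right) = 7 + \left(22 + r\right) = 29 + r$)
$\sqrt{t{\left(65,32 \right)} + R{\left(O{\left(7 \right)} \right)}} = \sqrt{\left(9 - 195 \cdot 32\right) + \left(29 + 7\right)} = \sqrt{\left(9 - 6240\right) + 36} = \sqrt{-6231 + 36} = \sqrt{-6195} = i \sqrt{6195}$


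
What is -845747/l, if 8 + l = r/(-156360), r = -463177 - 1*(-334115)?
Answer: 66120500460/560909 ≈ 1.1788e+5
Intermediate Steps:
r = -129062 (r = -463177 + 334115 = -129062)
l = -560909/78180 (l = -8 - 129062/(-156360) = -8 - 129062*(-1/156360) = -8 + 64531/78180 = -560909/78180 ≈ -7.1746)
-845747/l = -845747/(-560909/78180) = -845747*(-78180/560909) = 66120500460/560909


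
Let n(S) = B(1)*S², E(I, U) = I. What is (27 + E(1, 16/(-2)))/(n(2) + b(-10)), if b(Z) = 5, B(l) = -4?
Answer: -28/11 ≈ -2.5455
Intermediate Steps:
n(S) = -4*S²
(27 + E(1, 16/(-2)))/(n(2) + b(-10)) = (27 + 1)/(-4*2² + 5) = 28/(-4*4 + 5) = 28/(-16 + 5) = 28/(-11) = 28*(-1/11) = -28/11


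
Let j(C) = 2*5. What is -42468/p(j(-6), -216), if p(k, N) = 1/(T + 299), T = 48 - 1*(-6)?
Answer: -14991204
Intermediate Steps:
T = 54 (T = 48 + 6 = 54)
j(C) = 10
p(k, N) = 1/353 (p(k, N) = 1/(54 + 299) = 1/353)
-42468/p(j(-6), -216) = -42468/1/353 = -42468*353 = -14991204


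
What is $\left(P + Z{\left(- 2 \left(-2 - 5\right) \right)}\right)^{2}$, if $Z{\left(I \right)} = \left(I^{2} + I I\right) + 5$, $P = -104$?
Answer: $85849$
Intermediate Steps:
$Z{\left(I \right)} = 5 + 2 I^{2}$ ($Z{\left(I \right)} = \left(I^{2} + I^{2}\right) + 5 = 2 I^{2} + 5 = 5 + 2 I^{2}$)
$\left(P + Z{\left(- 2 \left(-2 - 5\right) \right)}\right)^{2} = \left(-104 + \left(5 + 2 \left(- 2 \left(-2 - 5\right)\right)^{2}\right)\right)^{2} = \left(-104 + \left(5 + 2 \left(\left(-2\right) \left(-7\right)\right)^{2}\right)\right)^{2} = \left(-104 + \left(5 + 2 \cdot 14^{2}\right)\right)^{2} = \left(-104 + \left(5 + 2 \cdot 196\right)\right)^{2} = \left(-104 + \left(5 + 392\right)\right)^{2} = \left(-104 + 397\right)^{2} = 293^{2} = 85849$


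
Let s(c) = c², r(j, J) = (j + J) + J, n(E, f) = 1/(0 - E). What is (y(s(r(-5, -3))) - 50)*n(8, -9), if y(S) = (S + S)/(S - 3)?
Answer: 2829/472 ≈ 5.9936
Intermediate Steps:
n(E, f) = -1/E (n(E, f) = 1/(-E) = -1/E)
r(j, J) = j + 2*J (r(j, J) = (J + j) + J = j + 2*J)
y(S) = 2*S/(-3 + S) (y(S) = (2*S)/(-3 + S) = 2*S/(-3 + S))
(y(s(r(-5, -3))) - 50)*n(8, -9) = (2*(-5 + 2*(-3))²/(-3 + (-5 + 2*(-3))²) - 50)*(-1/8) = (2*(-5 - 6)²/(-3 + (-5 - 6)²) - 50)*(-1*⅛) = (2*(-11)²/(-3 + (-11)²) - 50)*(-⅛) = (2*121/(-3 + 121) - 50)*(-⅛) = (2*121/118 - 50)*(-⅛) = (2*121*(1/118) - 50)*(-⅛) = (121/59 - 50)*(-⅛) = -2829/59*(-⅛) = 2829/472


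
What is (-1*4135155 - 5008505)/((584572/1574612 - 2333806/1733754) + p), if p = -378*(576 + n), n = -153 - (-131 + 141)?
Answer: 1560131188961146230/26637018582254441 ≈ 58.570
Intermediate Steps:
n = -163 (n = -153 - 1*10 = -153 - 10 = -163)
p = -156114 (p = -378*(576 - 163) = -378*413 = -156114)
(-1*4135155 - 5008505)/((584572/1574612 - 2333806/1733754) + p) = (-1*4135155 - 5008505)/((584572/1574612 - 2333806/1733754) - 156114) = (-4135155 - 5008505)/((584572*(1/1574612) - 2333806*1/1733754) - 156114) = -9143660/((146143/393653 - 1166903/866877) - 156114) = -9143660/(-332666861248/341248731681 - 156114) = -9143660/(-53274037164508882/341248731681) = -9143660*(-341248731681/53274037164508882) = 1560131188961146230/26637018582254441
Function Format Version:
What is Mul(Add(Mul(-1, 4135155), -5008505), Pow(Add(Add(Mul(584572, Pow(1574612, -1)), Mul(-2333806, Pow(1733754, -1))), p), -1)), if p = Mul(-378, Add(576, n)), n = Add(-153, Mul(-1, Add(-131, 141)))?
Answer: Rational(1560131188961146230, 26637018582254441) ≈ 58.570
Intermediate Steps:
n = -163 (n = Add(-153, Mul(-1, 10)) = Add(-153, -10) = -163)
p = -156114 (p = Mul(-378, Add(576, -163)) = Mul(-378, 413) = -156114)
Mul(Add(Mul(-1, 4135155), -5008505), Pow(Add(Add(Mul(584572, Pow(1574612, -1)), Mul(-2333806, Pow(1733754, -1))), p), -1)) = Mul(Add(Mul(-1, 4135155), -5008505), Pow(Add(Add(Mul(584572, Pow(1574612, -1)), Mul(-2333806, Pow(1733754, -1))), -156114), -1)) = Mul(Add(-4135155, -5008505), Pow(Add(Add(Mul(584572, Rational(1, 1574612)), Mul(-2333806, Rational(1, 1733754))), -156114), -1)) = Mul(-9143660, Pow(Add(Add(Rational(146143, 393653), Rational(-1166903, 866877)), -156114), -1)) = Mul(-9143660, Pow(Add(Rational(-332666861248, 341248731681), -156114), -1)) = Mul(-9143660, Pow(Rational(-53274037164508882, 341248731681), -1)) = Mul(-9143660, Rational(-341248731681, 53274037164508882)) = Rational(1560131188961146230, 26637018582254441)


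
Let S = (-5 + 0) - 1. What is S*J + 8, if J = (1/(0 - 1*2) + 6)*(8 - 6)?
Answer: -58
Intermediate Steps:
S = -6 (S = -5 - 1 = -6)
J = 11 (J = (1/(0 - 2) + 6)*2 = (1/(-2) + 6)*2 = (-½ + 6)*2 = (11/2)*2 = 11)
S*J + 8 = -6*11 + 8 = -66 + 8 = -58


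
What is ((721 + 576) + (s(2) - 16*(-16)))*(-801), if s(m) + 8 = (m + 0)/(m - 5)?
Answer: -1237011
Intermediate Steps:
s(m) = -8 + m/(-5 + m) (s(m) = -8 + (m + 0)/(m - 5) = -8 + m/(-5 + m))
((721 + 576) + (s(2) - 16*(-16)))*(-801) = ((721 + 576) + ((40 - 7*2)/(-5 + 2) - 16*(-16)))*(-801) = (1297 + ((40 - 14)/(-3) + 256))*(-801) = (1297 + (-⅓*26 + 256))*(-801) = (1297 + (-26/3 + 256))*(-801) = (1297 + 742/3)*(-801) = (4633/3)*(-801) = -1237011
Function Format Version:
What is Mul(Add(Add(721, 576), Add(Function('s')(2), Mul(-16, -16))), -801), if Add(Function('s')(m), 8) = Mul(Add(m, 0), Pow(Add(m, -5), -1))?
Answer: -1237011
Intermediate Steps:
Function('s')(m) = Add(-8, Mul(m, Pow(Add(-5, m), -1))) (Function('s')(m) = Add(-8, Mul(Add(m, 0), Pow(Add(m, -5), -1))) = Add(-8, Mul(m, Pow(Add(-5, m), -1))))
Mul(Add(Add(721, 576), Add(Function('s')(2), Mul(-16, -16))), -801) = Mul(Add(Add(721, 576), Add(Mul(Pow(Add(-5, 2), -1), Add(40, Mul(-7, 2))), Mul(-16, -16))), -801) = Mul(Add(1297, Add(Mul(Pow(-3, -1), Add(40, -14)), 256)), -801) = Mul(Add(1297, Add(Mul(Rational(-1, 3), 26), 256)), -801) = Mul(Add(1297, Add(Rational(-26, 3), 256)), -801) = Mul(Add(1297, Rational(742, 3)), -801) = Mul(Rational(4633, 3), -801) = -1237011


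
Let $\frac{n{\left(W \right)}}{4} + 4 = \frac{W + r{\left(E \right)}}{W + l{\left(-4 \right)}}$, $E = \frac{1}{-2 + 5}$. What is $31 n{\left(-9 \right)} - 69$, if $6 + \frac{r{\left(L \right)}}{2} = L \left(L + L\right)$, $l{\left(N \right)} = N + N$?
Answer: $- \frac{63505}{153} \approx -415.07$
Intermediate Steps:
$l{\left(N \right)} = 2 N$
$E = \frac{1}{3} \approx 0.33333$
$r{\left(L \right)} = -12 + 4 L^{2}$ ($r{\left(L \right)} = -12 + 2 L \left(L + L\right) = -12 + 2 L 2 L = -12 + 2 \cdot 2 L^{2} = -12 + 4 L^{2}$)
$n{\left(W \right)} = -16 + \frac{4 \left(- \frac{104}{9} + W\right)}{-8 + W}$ ($n{\left(W \right)} = -16 + 4 \frac{W - \left(12 - \frac{4}{9}\right)}{W + 2 \left(-4\right)} = -16 + 4 \frac{W + \left(-12 + 4 \cdot \frac{1}{9}\right)}{W - 8} = -16 + 4 \frac{W + \left(-12 + \frac{4}{9}\right)}{-8 + W} = -16 + 4 \frac{W - \frac{104}{9}}{-8 + W} = -16 + 4 \frac{- \frac{104}{9} + W}{-8 + W} = -16 + \frac{4 \left(- \frac{104}{9} + W\right)}{-8 + W}$)
$31 n{\left(-9 \right)} - 69 = 31 \frac{4 \left(184 - -243\right)}{9 \left(-8 - 9\right)} - 69 = 31 \frac{4 \left(184 + 243\right)}{9 \left(-17\right)} - 69 = 31 \cdot \frac{4}{9} \left(- \frac{1}{17}\right) 427 - 69 = 31 \left(- \frac{1708}{153}\right) - 69 = - \frac{52948}{153} - 69 = - \frac{63505}{153}$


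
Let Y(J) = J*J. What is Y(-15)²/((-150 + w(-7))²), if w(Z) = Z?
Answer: 50625/24649 ≈ 2.0538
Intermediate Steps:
Y(J) = J²
Y(-15)²/((-150 + w(-7))²) = ((-15)²)²/((-150 - 7)²) = 225²/((-157)²) = 50625/24649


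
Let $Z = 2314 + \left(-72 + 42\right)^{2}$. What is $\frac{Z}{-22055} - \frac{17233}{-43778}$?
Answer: $\frac{239371323}{965523790} \approx 0.24792$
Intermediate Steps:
$Z = 3214$ ($Z = 2314 + \left(-30\right)^{2} = 2314 + 900 = 3214$)
$\frac{Z}{-22055} - \frac{17233}{-43778} = \frac{3214}{-22055} - \frac{17233}{-43778} = 3214 \left(- \frac{1}{22055}\right) - - \frac{17233}{43778} = - \frac{3214}{22055} + \frac{17233}{43778} = \frac{239371323}{965523790}$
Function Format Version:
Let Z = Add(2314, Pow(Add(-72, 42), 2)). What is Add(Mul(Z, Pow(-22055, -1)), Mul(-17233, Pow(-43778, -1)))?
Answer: Rational(239371323, 965523790) ≈ 0.24792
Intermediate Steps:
Z = 3214 (Z = Add(2314, Pow(-30, 2)) = Add(2314, 900) = 3214)
Add(Mul(Z, Pow(-22055, -1)), Mul(-17233, Pow(-43778, -1))) = Add(Mul(3214, Pow(-22055, -1)), Mul(-17233, Pow(-43778, -1))) = Add(Mul(3214, Rational(-1, 22055)), Mul(-17233, Rational(-1, 43778))) = Add(Rational(-3214, 22055), Rational(17233, 43778)) = Rational(239371323, 965523790)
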